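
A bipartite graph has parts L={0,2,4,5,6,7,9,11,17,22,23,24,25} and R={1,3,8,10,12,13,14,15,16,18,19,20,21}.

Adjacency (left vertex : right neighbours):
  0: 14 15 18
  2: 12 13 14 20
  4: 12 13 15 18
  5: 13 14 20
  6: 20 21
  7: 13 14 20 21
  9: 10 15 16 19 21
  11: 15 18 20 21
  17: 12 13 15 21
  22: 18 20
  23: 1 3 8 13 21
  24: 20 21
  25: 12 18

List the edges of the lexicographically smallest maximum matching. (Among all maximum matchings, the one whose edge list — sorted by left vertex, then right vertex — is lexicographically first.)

|M| = 9 (so the lex-smallest maximum matching has 9 edges)
process left vertices in ascending order; for each, take the smallest-labelled available neighbour that still permits 9 edges overall, or leave it unmatched if none does
lex-smallest matching: {0-14, 2-12, 4-13, 5-20, 6-21, 9-10, 11-15, 22-18, 23-1}

Lex-smallest maximum matching: {(0,14), (2,12), (4,13), (5,20), (6,21), (9,10), (11,15), (22,18), (23,1)}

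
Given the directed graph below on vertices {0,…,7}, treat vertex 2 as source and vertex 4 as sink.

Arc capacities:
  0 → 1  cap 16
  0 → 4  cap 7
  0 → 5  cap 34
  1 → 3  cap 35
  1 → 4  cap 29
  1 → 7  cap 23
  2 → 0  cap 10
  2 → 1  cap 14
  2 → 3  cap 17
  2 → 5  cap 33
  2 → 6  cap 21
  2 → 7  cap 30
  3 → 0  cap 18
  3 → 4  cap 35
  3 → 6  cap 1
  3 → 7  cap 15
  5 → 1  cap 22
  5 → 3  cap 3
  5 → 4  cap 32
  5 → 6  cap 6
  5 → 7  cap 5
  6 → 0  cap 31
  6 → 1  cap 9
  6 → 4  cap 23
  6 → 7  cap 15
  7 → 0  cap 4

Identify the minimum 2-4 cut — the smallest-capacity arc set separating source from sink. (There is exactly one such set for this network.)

augment #1: 2→0→4 push 7
augment #2: 2→1→4 push 14
augment #3: 2→3→4 push 17
augment #4: 2→5→4 push 32
augment #5: 2→6→4 push 21
augment #6: 2→0→1→4 push 3
augment #7: 2→5→1→4 push 1
augment #8: 2→7→0→1→4 push 4
max flow = 99; residual-reachable set from 2 gives S-side
cut edges (S→T): {(2,0), (2,1), (2,3), (2,5), (2,6), (7,0)} total cap 99

Min-cut arcs: {(2,0), (2,1), (2,3), (2,5), (2,6), (7,0)} (total capacity 99)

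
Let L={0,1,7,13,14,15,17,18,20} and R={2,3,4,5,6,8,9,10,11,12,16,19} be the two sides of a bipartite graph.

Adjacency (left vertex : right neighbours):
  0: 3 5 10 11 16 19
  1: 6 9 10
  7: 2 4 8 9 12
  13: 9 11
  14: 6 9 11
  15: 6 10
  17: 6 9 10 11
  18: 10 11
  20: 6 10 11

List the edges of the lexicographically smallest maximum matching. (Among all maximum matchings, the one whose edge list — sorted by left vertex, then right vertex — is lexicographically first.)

|M| = 6 (so the lex-smallest maximum matching has 6 edges)
process left vertices in ascending order; for each, take the smallest-labelled available neighbour that still permits 6 edges overall, or leave it unmatched if none does
lex-smallest matching: {0-3, 1-6, 7-2, 13-9, 14-11, 15-10}

Lex-smallest maximum matching: {(0,3), (1,6), (7,2), (13,9), (14,11), (15,10)}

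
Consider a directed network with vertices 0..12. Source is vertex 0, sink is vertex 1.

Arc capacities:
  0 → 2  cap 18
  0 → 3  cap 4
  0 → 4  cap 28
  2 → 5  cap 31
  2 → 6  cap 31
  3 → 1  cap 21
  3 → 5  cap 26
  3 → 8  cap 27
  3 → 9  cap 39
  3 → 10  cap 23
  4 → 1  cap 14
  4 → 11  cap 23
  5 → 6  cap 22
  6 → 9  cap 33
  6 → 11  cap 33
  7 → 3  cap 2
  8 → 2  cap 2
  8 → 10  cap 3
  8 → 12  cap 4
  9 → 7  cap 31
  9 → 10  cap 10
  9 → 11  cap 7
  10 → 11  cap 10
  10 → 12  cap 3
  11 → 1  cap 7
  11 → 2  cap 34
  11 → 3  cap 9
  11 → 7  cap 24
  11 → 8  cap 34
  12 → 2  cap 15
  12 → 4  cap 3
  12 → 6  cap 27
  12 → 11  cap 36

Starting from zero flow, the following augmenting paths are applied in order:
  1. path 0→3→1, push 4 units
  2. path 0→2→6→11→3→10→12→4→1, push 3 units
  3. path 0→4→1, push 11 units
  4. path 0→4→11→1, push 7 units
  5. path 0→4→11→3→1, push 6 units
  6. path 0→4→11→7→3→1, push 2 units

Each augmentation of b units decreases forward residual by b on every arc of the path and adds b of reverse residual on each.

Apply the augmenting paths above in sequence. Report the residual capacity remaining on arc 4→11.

Residual capacity of (4,11): 8

after path 1 (0→3→1, push 4): res(4,11)=23
after path 2 (0→2→6→11→3→10→12→4→1, push 3): res(4,11)=23
after path 3 (0→4→1, push 11): res(4,11)=23
after path 4 (0→4→11→1, push 7): res(4,11)=16
after path 5 (0→4→11→3→1, push 6): res(4,11)=10
after path 6 (0→4→11→7→3→1, push 2): res(4,11)=8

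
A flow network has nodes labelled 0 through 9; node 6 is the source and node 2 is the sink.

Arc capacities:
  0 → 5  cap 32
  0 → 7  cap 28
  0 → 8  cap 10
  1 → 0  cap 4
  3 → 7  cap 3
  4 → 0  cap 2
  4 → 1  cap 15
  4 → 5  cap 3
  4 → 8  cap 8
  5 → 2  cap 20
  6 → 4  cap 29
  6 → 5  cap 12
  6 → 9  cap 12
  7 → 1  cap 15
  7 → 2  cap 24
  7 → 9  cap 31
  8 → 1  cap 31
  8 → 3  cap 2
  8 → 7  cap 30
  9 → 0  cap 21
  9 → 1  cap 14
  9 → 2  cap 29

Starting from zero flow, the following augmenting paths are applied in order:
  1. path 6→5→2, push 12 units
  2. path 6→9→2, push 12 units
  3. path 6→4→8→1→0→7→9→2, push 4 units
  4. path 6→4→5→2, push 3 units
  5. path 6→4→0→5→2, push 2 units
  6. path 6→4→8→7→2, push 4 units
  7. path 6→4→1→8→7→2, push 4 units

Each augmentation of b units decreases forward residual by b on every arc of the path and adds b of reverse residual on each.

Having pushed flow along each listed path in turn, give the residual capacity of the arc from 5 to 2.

Residual capacity of (5,2): 3

after path 1 (6→5→2, push 12): res(5,2)=8
after path 2 (6→9→2, push 12): res(5,2)=8
after path 3 (6→4→8→1→0→7→9→2, push 4): res(5,2)=8
after path 4 (6→4→5→2, push 3): res(5,2)=5
after path 5 (6→4→0→5→2, push 2): res(5,2)=3
after path 6 (6→4→8→7→2, push 4): res(5,2)=3
after path 7 (6→4→1→8→7→2, push 4): res(5,2)=3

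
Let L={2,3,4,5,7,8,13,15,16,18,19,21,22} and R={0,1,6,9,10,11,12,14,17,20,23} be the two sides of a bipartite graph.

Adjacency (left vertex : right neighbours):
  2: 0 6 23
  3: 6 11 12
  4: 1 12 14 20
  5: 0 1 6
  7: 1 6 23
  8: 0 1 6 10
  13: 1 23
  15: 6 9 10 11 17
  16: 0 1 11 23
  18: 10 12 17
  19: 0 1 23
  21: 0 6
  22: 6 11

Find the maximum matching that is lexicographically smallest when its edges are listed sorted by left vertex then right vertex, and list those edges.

|M| = 10 (so the lex-smallest maximum matching has 10 edges)
process left vertices in ascending order; for each, take the smallest-labelled available neighbour that still permits 10 edges overall, or leave it unmatched if none does
lex-smallest matching: {2-0, 3-12, 4-14, 5-1, 7-6, 8-10, 13-23, 15-9, 16-11, 18-17}

Lex-smallest maximum matching: {(2,0), (3,12), (4,14), (5,1), (7,6), (8,10), (13,23), (15,9), (16,11), (18,17)}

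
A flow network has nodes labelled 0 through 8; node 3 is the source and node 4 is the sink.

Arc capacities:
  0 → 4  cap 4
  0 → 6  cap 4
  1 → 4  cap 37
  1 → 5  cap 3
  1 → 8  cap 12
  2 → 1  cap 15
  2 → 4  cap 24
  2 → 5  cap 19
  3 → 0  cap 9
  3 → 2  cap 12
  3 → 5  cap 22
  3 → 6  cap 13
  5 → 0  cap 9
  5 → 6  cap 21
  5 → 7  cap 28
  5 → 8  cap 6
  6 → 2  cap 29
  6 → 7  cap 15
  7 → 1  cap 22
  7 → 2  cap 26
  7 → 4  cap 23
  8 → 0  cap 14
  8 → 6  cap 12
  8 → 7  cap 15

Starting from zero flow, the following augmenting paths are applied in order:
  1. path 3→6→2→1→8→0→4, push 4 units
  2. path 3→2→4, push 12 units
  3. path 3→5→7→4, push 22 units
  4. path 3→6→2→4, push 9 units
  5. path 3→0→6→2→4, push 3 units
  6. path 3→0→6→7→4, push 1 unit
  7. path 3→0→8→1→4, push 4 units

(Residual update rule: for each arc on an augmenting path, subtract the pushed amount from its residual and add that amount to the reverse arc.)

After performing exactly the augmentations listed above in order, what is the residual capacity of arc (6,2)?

after path 1 (3→6→2→1→8→0→4, push 4): res(6,2)=25
after path 2 (3→2→4, push 12): res(6,2)=25
after path 3 (3→5→7→4, push 22): res(6,2)=25
after path 4 (3→6→2→4, push 9): res(6,2)=16
after path 5 (3→0→6→2→4, push 3): res(6,2)=13
after path 6 (3→0→6→7→4, push 1): res(6,2)=13
after path 7 (3→0→8→1→4, push 4): res(6,2)=13

Residual capacity of (6,2): 13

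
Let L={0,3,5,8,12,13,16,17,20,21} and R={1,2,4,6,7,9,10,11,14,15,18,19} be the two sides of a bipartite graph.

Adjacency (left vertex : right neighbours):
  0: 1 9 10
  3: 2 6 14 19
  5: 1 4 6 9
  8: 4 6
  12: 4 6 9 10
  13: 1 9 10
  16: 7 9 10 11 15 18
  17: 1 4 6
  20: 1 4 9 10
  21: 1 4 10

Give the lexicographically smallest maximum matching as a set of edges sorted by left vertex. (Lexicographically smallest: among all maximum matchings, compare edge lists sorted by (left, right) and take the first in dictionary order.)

Lex-smallest maximum matching: {(0,1), (3,2), (5,4), (8,6), (12,9), (13,10), (16,7)}

|M| = 7 (so the lex-smallest maximum matching has 7 edges)
process left vertices in ascending order; for each, take the smallest-labelled available neighbour that still permits 7 edges overall, or leave it unmatched if none does
lex-smallest matching: {0-1, 3-2, 5-4, 8-6, 12-9, 13-10, 16-7}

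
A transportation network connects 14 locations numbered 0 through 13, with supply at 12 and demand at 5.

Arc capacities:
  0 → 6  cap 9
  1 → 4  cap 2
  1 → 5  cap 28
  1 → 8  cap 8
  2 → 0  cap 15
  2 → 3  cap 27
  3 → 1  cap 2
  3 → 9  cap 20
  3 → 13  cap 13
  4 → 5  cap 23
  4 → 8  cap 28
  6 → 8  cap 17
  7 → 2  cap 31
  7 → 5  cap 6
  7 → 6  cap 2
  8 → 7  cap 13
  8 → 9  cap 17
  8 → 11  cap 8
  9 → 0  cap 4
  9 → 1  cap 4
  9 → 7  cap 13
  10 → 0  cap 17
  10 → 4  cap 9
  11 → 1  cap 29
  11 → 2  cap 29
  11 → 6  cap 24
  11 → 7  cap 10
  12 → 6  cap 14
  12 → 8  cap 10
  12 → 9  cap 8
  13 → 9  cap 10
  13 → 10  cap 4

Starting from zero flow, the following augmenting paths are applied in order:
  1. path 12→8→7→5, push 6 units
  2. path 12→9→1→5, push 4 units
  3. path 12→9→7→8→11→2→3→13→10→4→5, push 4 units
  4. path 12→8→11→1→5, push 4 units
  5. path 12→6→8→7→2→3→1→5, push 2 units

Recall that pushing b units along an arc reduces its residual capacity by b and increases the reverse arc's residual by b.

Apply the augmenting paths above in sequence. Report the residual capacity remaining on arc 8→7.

Residual capacity of (8,7): 9

after path 1 (12→8→7→5, push 6): res(8,7)=7
after path 2 (12→9→1→5, push 4): res(8,7)=7
after path 3 (12→9→7→8→11→2→3→13→10→4→5, push 4): res(8,7)=11
after path 4 (12→8→11→1→5, push 4): res(8,7)=11
after path 5 (12→6→8→7→2→3→1→5, push 2): res(8,7)=9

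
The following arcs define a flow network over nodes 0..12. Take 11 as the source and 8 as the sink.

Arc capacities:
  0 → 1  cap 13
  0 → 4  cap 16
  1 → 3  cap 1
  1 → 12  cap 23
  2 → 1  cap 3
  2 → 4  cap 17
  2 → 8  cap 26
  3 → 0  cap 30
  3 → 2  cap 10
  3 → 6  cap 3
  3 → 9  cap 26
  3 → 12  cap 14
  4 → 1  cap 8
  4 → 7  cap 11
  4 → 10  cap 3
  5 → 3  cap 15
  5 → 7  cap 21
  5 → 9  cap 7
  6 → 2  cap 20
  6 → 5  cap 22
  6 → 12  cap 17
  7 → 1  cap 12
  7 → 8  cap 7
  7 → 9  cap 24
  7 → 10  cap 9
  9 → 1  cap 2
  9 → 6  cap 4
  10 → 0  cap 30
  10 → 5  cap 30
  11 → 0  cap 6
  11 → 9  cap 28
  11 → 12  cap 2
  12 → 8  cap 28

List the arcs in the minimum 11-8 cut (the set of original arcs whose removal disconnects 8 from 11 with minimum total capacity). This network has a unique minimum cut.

Min-cut arcs: {(9,1), (9,6), (11,0), (11,12)} (total capacity 14)

augment #1: 11→12→8 push 2
augment #2: 11→0→1→12→8 push 6
augment #3: 11→9→1→12→8 push 2
augment #4: 11→9→6→2→8 push 4
max flow = 14; residual-reachable set from 11 gives S-side
cut edges (S→T): {(9,1), (9,6), (11,0), (11,12)} total cap 14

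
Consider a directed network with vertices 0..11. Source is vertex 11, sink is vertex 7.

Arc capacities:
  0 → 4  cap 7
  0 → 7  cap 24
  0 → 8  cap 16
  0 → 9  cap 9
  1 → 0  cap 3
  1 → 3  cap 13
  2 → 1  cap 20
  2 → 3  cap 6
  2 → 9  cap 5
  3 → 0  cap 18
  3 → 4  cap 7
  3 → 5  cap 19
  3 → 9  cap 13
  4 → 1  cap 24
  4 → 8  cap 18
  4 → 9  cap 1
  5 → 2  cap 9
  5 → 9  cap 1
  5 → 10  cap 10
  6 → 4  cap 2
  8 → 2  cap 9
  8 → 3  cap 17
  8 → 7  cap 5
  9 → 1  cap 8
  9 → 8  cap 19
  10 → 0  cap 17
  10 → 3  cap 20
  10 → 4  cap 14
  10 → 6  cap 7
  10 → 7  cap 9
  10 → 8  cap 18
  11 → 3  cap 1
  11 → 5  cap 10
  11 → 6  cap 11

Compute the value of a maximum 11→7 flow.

augment #1: 11→3→0→7 bottleneck 1, total now 1
augment #2: 11→5→10→7 bottleneck 9, total now 10
augment #3: 11→5→9→8→7 bottleneck 1, total now 11
augment #4: 11→6→4→8→7 bottleneck 2, total now 13

Maximum flow value: 13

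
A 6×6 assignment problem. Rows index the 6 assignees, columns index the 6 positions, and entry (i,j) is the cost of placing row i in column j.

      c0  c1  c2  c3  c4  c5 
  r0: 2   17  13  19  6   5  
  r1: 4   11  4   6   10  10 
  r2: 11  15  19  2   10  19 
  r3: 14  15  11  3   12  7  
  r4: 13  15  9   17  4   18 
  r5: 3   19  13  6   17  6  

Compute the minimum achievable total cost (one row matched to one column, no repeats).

one of 2 optimal assignments: row0→col0 (cost 2), row1→col2 (cost 4), row2→col3 (cost 2), row3→col1 (cost 15), row4→col4 (cost 4), row5→col5 (cost 6)
total = 2 + 4 + 2 + 15 + 4 + 6 = 33

Minimum assignment cost: 33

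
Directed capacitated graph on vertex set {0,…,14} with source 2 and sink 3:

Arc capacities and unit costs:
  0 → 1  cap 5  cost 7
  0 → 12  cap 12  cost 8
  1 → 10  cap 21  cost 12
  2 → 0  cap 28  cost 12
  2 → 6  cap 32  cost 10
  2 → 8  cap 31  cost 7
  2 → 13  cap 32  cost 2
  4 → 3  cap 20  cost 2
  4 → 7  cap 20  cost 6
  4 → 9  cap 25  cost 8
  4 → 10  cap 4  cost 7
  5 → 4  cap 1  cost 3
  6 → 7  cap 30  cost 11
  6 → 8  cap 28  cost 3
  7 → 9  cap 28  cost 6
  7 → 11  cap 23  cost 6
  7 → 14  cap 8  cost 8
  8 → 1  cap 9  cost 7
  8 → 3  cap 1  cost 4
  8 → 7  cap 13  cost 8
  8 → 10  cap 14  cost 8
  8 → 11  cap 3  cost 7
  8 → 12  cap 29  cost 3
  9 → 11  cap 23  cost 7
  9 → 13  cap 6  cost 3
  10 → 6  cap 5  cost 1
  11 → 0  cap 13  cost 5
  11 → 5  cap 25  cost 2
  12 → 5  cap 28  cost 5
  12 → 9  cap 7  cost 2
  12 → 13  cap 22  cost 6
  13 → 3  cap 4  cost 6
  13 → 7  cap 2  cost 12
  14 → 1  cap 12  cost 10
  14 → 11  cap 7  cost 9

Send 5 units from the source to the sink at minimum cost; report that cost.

shortest-cost path #1: 2→13→3 push 4 @ unit cost 8 (adds 32)
shortest-cost path #2: 2→8→3 push 1 @ unit cost 11 (adds 11)
total cost = 43

Minimum cost for 5 units: 43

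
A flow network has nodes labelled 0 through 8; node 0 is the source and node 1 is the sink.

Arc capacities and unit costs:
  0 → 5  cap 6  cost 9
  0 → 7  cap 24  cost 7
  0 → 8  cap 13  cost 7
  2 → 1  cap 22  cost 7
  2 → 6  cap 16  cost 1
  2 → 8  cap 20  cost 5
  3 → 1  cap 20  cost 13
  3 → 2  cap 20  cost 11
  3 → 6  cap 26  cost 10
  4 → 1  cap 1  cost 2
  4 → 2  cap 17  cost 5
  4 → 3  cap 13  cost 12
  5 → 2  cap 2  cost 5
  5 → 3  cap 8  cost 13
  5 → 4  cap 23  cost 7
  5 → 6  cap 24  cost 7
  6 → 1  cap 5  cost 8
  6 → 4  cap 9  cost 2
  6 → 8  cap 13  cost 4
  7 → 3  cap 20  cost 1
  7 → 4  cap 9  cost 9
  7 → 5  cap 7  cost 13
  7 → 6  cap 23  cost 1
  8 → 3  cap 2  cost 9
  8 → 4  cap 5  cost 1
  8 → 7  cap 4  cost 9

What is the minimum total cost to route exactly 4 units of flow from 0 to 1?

Minimum cost for 4 units: 58

shortest-cost path #1: 0→8→4→1 push 1 @ unit cost 10 (adds 10)
shortest-cost path #2: 0→7→6→1 push 3 @ unit cost 16 (adds 48)
total cost = 58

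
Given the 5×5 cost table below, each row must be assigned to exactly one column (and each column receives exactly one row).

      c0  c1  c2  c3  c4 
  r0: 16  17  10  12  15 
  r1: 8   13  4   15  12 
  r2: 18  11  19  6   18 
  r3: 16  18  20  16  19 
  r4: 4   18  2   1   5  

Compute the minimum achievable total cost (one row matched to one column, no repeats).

one of 3 optimal assignments: row0→col2 (cost 10), row1→col0 (cost 8), row2→col3 (cost 6), row3→col1 (cost 18), row4→col4 (cost 5)
total = 10 + 8 + 6 + 18 + 5 = 47

Minimum assignment cost: 47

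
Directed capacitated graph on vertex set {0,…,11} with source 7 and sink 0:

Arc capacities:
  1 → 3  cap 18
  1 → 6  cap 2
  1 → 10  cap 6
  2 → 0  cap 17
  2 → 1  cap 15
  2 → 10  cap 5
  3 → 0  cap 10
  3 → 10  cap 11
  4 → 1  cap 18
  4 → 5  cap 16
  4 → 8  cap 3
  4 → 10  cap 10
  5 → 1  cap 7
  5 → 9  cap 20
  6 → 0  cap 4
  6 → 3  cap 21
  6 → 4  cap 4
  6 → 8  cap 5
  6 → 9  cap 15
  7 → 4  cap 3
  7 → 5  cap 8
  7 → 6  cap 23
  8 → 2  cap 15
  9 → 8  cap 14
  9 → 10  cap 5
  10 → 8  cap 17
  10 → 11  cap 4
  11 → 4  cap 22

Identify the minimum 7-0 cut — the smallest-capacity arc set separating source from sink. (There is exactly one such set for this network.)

augment #1: 7→6→0 push 4
augment #2: 7→6→3→0 push 10
augment #3: 7→4→8→2→0 push 3
augment #4: 7→6→8→2→0 push 5
augment #5: 7→5→9→8→2→0 push 7
max flow = 29; residual-reachable set from 7 gives S-side
cut edges (S→T): {(3,0), (6,0), (8,2)} total cap 29

Min-cut arcs: {(3,0), (6,0), (8,2)} (total capacity 29)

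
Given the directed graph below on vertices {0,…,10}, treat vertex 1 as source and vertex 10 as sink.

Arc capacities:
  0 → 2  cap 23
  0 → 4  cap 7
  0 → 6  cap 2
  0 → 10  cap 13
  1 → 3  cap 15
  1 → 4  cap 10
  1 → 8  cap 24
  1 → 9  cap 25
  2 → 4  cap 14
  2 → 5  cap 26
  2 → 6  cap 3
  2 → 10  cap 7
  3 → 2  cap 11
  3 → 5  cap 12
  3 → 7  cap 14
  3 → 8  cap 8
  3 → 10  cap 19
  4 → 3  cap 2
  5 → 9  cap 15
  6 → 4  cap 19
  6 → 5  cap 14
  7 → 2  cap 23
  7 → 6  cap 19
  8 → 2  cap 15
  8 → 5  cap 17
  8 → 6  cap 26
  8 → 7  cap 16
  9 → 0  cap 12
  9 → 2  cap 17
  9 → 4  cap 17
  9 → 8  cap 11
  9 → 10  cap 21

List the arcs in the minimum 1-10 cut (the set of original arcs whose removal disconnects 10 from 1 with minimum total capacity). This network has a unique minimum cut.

augment #1: 1→3→10 push 15
augment #2: 1→9→10 push 21
augment #3: 1→4→3→10 push 2
augment #4: 1→8→2→10 push 7
augment #5: 1→9→0→10 push 4
augment #6: 1→8→5→9→0→10 push 8
max flow = 57; residual-reachable set from 1 gives S-side
cut edges (S→T): {(1,3), (2,10), (4,3), (9,0), (9,10)} total cap 57

Min-cut arcs: {(1,3), (2,10), (4,3), (9,0), (9,10)} (total capacity 57)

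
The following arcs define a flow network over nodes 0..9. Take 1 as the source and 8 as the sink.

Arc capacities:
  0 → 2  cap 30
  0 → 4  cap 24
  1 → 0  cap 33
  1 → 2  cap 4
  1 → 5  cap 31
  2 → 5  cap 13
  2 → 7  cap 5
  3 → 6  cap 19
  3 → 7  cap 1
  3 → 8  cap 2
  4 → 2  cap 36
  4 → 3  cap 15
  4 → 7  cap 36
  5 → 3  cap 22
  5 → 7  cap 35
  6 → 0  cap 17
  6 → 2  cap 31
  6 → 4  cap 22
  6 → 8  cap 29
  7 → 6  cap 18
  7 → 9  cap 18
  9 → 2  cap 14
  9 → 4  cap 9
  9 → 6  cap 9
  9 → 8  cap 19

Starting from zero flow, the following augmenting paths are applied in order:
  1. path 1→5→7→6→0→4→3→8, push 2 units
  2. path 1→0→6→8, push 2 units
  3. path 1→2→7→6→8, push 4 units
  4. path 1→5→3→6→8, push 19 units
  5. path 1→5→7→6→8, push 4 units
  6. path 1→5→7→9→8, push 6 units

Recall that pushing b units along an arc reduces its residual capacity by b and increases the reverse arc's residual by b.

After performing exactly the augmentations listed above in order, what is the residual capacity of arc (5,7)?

after path 1 (1→5→7→6→0→4→3→8, push 2): res(5,7)=33
after path 2 (1→0→6→8, push 2): res(5,7)=33
after path 3 (1→2→7→6→8, push 4): res(5,7)=33
after path 4 (1→5→3→6→8, push 19): res(5,7)=33
after path 5 (1→5→7→6→8, push 4): res(5,7)=29
after path 6 (1→5→7→9→8, push 6): res(5,7)=23

Residual capacity of (5,7): 23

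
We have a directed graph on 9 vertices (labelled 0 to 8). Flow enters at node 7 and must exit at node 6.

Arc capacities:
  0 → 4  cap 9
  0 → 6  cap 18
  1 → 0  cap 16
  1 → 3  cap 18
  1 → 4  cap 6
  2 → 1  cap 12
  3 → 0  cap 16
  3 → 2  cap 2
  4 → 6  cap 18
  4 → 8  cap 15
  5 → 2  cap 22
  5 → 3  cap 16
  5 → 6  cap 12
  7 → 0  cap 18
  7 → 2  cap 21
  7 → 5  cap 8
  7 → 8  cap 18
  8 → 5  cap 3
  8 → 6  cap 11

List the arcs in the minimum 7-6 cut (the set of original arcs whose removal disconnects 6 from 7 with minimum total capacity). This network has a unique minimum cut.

augment #1: 7→0→6 push 18
augment #2: 7→5→6 push 8
augment #3: 7→8→6 push 11
augment #4: 7→8→5→6 push 3
augment #5: 7→2→1→4→6 push 6
augment #6: 7→2→1→0→4→6 push 6
max flow = 52; residual-reachable set from 7 gives S-side
cut edges (S→T): {(2,1), (7,0), (7,5), (8,5), (8,6)} total cap 52

Min-cut arcs: {(2,1), (7,0), (7,5), (8,5), (8,6)} (total capacity 52)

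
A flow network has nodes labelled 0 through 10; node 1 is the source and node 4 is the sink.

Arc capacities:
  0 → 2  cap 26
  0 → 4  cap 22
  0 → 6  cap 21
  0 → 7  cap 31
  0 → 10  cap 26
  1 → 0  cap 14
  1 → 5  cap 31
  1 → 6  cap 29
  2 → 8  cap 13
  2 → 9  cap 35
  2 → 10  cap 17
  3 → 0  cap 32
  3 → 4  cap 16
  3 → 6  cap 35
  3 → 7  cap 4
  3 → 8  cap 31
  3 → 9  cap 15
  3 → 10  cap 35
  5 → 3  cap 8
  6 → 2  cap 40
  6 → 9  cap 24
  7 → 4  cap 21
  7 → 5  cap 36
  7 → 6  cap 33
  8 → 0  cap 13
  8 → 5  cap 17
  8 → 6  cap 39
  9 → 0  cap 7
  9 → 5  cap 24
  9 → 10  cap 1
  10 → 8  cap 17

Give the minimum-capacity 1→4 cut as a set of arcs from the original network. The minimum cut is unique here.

augment #1: 1→0→4 push 14
augment #2: 1→5→3→4 push 8
augment #3: 1→6→9→0→4 push 7
augment #4: 1→6→2→8→0→4 push 1
augment #5: 1→6→2→8→0→7→4 push 12
max flow = 42; residual-reachable set from 1 gives S-side
cut edges (S→T): {(1,0), (5,3), (8,0), (9,0)} total cap 42

Min-cut arcs: {(1,0), (5,3), (8,0), (9,0)} (total capacity 42)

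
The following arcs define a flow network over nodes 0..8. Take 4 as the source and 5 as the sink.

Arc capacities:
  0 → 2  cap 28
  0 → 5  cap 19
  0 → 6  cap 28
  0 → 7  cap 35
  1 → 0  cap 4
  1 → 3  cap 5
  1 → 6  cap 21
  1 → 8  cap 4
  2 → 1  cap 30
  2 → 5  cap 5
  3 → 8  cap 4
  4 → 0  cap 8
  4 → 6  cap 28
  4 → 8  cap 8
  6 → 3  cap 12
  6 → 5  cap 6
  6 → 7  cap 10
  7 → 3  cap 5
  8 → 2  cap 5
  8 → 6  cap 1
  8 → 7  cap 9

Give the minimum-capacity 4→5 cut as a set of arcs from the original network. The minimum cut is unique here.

Min-cut arcs: {(4,0), (6,5), (8,2)} (total capacity 19)

augment #1: 4→0→5 push 8
augment #2: 4→6→5 push 6
augment #3: 4→8→2→5 push 5
max flow = 19; residual-reachable set from 4 gives S-side
cut edges (S→T): {(4,0), (6,5), (8,2)} total cap 19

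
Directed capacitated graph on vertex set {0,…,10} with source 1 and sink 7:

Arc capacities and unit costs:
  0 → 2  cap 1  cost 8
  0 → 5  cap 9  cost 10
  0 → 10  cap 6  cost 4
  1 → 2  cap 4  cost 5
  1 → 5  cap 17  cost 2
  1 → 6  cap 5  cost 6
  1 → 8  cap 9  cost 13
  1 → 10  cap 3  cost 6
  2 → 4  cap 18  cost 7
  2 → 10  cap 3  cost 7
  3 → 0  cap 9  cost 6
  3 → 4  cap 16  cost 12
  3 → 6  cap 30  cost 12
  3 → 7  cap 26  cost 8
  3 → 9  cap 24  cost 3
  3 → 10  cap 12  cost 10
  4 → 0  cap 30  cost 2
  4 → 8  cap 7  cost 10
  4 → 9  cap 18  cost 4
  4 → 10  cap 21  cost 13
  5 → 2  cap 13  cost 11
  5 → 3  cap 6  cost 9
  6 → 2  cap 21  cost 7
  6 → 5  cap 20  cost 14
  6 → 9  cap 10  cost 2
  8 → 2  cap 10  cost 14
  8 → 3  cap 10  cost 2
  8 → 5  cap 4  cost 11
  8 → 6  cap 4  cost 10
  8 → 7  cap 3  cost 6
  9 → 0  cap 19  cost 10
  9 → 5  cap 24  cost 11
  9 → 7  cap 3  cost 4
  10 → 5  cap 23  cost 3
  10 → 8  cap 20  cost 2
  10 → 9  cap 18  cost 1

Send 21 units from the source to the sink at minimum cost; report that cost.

Minimum cost for 21 units: 399

shortest-cost path #1: 1→10→9→7 push 3 @ unit cost 11 (adds 33)
shortest-cost path #2: 1→6→9→10→8→7 push 3 @ unit cost 15 (adds 45)
shortest-cost path #3: 1→5→3→7 push 6 @ unit cost 19 (adds 114)
shortest-cost path #4: 1→8→3→7 push 9 @ unit cost 23 (adds 207)
total cost = 399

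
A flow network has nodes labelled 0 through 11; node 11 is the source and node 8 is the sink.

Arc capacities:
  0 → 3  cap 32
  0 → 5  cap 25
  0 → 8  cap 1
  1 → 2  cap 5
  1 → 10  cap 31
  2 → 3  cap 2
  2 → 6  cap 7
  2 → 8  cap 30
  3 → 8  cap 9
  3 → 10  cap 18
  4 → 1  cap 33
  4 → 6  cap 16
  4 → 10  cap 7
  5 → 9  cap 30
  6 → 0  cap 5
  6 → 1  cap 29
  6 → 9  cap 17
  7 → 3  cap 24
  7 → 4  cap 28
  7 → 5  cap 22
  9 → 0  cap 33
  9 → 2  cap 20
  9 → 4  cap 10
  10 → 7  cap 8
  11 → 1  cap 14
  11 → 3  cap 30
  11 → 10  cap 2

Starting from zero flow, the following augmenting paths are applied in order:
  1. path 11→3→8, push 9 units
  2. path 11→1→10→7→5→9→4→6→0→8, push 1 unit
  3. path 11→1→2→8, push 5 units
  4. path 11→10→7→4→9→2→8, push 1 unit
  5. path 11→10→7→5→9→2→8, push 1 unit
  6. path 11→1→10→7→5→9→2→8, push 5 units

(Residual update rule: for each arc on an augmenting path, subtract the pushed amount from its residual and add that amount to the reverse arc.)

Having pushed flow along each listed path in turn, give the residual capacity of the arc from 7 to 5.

Residual capacity of (7,5): 15

after path 1 (11→3→8, push 9): res(7,5)=22
after path 2 (11→1→10→7→5→9→4→6→0→8, push 1): res(7,5)=21
after path 3 (11→1→2→8, push 5): res(7,5)=21
after path 4 (11→10→7→4→9→2→8, push 1): res(7,5)=21
after path 5 (11→10→7→5→9→2→8, push 1): res(7,5)=20
after path 6 (11→1→10→7→5→9→2→8, push 5): res(7,5)=15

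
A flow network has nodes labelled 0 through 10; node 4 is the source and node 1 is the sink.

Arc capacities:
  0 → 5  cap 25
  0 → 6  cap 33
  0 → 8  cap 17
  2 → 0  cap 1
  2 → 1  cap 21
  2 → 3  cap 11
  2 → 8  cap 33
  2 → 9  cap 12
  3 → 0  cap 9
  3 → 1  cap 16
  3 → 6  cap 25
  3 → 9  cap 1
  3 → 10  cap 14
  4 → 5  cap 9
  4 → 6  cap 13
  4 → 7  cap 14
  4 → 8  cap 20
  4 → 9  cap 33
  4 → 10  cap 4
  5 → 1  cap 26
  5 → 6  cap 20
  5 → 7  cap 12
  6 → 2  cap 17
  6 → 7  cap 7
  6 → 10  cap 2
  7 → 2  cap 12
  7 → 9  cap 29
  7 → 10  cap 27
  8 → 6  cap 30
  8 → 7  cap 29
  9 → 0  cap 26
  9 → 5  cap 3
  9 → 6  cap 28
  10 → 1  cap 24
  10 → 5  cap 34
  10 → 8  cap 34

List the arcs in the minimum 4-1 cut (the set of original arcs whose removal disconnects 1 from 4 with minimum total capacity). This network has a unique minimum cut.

augment #1: 4→5→1 push 9
augment #2: 4→10→1 push 4
augment #3: 4→6→2→1 push 13
augment #4: 4→7→2→1 push 8
augment #5: 4→7→10→1 push 6
augment #6: 4→9→5→1 push 3
augment #7: 4→8→6→10→1 push 2
augment #8: 4→8→7→10→1 push 12
augment #9: 4→9→0→5→1 push 14
augment #10: 4→8→6→2→3→1 push 4
augment #11: 4→8→7→2→3→1 push 2
augment #12: 4→9→6→7→2→3→1 push 2
max flow = 79; residual-reachable set from 4 gives S-side
cut edges (S→T): {(5,1), (6,2), (7,2), (10,1)} total cap 79

Min-cut arcs: {(5,1), (6,2), (7,2), (10,1)} (total capacity 79)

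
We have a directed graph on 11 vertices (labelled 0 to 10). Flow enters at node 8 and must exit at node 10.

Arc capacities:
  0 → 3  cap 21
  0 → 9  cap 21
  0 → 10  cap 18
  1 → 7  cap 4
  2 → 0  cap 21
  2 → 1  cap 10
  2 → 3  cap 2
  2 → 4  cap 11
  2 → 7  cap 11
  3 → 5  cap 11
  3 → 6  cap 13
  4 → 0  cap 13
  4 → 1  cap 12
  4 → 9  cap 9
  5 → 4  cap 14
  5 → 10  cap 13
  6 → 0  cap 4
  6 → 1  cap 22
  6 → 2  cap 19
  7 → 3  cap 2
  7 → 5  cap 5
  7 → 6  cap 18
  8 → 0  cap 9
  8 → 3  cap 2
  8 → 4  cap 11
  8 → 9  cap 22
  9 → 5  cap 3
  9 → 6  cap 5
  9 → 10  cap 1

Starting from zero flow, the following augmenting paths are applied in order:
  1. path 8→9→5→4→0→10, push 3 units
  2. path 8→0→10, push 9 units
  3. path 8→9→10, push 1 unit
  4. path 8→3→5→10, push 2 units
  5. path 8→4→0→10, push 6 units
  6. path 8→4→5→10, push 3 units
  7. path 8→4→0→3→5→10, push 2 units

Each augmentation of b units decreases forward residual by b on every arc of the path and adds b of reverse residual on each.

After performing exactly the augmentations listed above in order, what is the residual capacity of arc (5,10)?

Residual capacity of (5,10): 6

after path 1 (8→9→5→4→0→10, push 3): res(5,10)=13
after path 2 (8→0→10, push 9): res(5,10)=13
after path 3 (8→9→10, push 1): res(5,10)=13
after path 4 (8→3→5→10, push 2): res(5,10)=11
after path 5 (8→4→0→10, push 6): res(5,10)=11
after path 6 (8→4→5→10, push 3): res(5,10)=8
after path 7 (8→4→0→3→5→10, push 2): res(5,10)=6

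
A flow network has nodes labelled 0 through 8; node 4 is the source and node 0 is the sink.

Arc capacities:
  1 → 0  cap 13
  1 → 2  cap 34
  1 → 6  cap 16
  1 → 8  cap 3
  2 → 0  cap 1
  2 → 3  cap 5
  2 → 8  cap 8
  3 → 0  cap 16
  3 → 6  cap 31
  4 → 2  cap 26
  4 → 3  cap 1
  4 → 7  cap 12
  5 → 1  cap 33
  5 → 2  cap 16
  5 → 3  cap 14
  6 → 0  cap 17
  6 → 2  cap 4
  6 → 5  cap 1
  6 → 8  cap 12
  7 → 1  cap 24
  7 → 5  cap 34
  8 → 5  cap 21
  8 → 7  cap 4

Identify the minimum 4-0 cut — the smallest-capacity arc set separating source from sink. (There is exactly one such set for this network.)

augment #1: 4→2→0 push 1
augment #2: 4→3→0 push 1
augment #3: 4→2→3→0 push 5
augment #4: 4→7→1→0 push 12
augment #5: 4→2→8→5→1→0 push 1
augment #6: 4→2→8→5→3→0 push 7
max flow = 27; residual-reachable set from 4 gives S-side
cut edges (S→T): {(2,0), (2,3), (2,8), (4,3), (4,7)} total cap 27

Min-cut arcs: {(2,0), (2,3), (2,8), (4,3), (4,7)} (total capacity 27)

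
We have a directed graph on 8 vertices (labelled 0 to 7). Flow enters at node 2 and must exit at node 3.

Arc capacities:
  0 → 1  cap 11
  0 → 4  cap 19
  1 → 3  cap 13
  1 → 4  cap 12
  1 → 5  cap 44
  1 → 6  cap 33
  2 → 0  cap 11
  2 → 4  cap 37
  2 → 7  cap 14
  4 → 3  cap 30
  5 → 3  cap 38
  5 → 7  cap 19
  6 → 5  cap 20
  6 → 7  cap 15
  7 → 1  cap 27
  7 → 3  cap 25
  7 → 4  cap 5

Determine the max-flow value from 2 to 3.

Maximum flow value: 55

augment #1: 2→4→3 bottleneck 30, total now 30
augment #2: 2→7→3 bottleneck 14, total now 44
augment #3: 2→0→1→3 bottleneck 11, total now 55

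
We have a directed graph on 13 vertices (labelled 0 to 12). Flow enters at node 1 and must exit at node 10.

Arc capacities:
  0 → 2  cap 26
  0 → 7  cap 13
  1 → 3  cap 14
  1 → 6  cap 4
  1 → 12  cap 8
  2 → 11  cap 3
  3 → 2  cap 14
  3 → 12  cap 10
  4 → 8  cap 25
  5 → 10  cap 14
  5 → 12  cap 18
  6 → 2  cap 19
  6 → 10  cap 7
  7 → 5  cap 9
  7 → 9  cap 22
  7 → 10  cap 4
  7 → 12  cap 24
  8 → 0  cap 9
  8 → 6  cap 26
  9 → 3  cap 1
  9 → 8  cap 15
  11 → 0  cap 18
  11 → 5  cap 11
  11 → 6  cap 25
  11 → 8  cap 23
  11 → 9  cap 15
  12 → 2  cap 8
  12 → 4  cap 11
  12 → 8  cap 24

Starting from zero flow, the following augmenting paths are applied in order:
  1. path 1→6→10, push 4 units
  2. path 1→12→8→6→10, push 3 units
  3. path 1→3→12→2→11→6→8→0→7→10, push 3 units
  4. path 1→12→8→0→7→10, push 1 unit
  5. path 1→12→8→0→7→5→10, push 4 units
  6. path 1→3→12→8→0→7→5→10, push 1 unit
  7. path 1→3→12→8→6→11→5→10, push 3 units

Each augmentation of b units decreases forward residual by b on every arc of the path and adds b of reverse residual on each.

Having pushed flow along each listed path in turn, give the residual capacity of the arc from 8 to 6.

Residual capacity of (8,6): 23

after path 1 (1→6→10, push 4): res(8,6)=26
after path 2 (1→12→8→6→10, push 3): res(8,6)=23
after path 3 (1→3→12→2→11→6→8→0→7→10, push 3): res(8,6)=26
after path 4 (1→12→8→0→7→10, push 1): res(8,6)=26
after path 5 (1→12→8→0→7→5→10, push 4): res(8,6)=26
after path 6 (1→3→12→8→0→7→5→10, push 1): res(8,6)=26
after path 7 (1→3→12→8→6→11→5→10, push 3): res(8,6)=23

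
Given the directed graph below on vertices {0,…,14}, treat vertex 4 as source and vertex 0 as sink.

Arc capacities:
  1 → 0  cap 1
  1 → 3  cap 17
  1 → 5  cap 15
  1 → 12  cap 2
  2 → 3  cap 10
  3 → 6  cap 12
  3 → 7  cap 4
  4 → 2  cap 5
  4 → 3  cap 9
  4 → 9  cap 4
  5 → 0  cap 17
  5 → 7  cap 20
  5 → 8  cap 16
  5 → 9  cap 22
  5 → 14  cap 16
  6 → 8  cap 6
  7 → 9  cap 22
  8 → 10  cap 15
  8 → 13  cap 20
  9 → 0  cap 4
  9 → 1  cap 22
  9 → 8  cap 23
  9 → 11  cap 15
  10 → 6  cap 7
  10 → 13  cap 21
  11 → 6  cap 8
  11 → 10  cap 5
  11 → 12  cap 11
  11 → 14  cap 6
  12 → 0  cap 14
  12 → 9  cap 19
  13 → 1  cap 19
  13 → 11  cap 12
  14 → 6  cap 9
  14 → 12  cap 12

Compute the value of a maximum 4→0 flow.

augment #1: 4→9→0 bottleneck 4, total now 4
augment #2: 4→3→7→9→1→0 bottleneck 1, total now 5
augment #3: 4→3→7→9→1→5→0 bottleneck 3, total now 8
augment #4: 4→3→6→8→13→1→5→0 bottleneck 5, total now 13
augment #5: 4→2→3→6→8→13→1→5→0 bottleneck 1, total now 14

Maximum flow value: 14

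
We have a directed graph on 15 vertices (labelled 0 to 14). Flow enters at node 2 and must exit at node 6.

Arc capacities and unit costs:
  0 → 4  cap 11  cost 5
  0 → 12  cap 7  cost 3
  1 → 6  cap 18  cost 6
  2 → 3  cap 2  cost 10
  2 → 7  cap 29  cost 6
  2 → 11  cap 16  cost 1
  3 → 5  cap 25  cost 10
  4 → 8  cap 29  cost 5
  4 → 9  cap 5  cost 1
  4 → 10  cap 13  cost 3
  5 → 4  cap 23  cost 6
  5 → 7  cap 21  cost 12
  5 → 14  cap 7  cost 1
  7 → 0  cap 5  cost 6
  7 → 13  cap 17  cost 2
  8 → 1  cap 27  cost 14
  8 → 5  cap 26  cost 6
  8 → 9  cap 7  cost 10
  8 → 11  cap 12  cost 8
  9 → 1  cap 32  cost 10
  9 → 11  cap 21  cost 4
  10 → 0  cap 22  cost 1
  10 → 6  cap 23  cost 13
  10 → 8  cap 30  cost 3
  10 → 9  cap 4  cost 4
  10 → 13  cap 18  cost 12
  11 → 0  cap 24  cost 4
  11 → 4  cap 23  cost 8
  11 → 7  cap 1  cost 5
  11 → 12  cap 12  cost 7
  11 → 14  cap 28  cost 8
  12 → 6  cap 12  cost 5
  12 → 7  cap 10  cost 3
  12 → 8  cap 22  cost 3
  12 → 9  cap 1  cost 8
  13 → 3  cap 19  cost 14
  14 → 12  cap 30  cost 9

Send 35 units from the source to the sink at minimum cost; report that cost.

shortest-cost path #1: 2→11→12→6 push 12 @ unit cost 13 (adds 156)
shortest-cost path #2: 2→11→4→10→6 push 4 @ unit cost 25 (adds 100)
shortest-cost path #3: 2→7→0→12→11→4→10→6 push 5 @ unit cost 32 (adds 160)
shortest-cost path #4: 2→3→5→4→10→6 push 2 @ unit cost 42 (adds 84)
shortest-cost path #5: 2→7→13→3→5→4→10→6 push 2 @ unit cost 54 (adds 108)
shortest-cost path #6: 2→7→13→3→5→4→9→1→6 push 5 @ unit cost 55 (adds 275)
shortest-cost path #7: 2→7→13→3→5→4→11→12→8→1→6 push 5 @ unit cost 60 (adds 300)
total cost = 1183

Minimum cost for 35 units: 1183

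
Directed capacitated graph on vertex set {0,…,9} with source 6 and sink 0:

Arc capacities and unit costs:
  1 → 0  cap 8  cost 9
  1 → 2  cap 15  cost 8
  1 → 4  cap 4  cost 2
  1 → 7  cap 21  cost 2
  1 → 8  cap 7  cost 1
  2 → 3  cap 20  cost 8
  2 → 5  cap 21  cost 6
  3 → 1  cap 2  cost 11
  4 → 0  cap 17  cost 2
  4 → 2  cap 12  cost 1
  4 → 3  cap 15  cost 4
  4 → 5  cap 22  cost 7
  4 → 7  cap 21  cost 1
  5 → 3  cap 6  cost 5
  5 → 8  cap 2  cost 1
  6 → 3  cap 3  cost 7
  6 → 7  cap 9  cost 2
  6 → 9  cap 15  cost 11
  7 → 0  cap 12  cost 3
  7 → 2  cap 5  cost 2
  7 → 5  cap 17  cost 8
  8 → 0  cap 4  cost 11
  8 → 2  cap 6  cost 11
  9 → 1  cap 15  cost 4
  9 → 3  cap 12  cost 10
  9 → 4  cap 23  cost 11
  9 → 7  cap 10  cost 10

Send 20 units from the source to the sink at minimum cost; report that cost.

shortest-cost path #1: 6→7→0 push 9 @ unit cost 5 (adds 45)
shortest-cost path #2: 6→9→1→4→0 push 4 @ unit cost 19 (adds 76)
shortest-cost path #3: 6→9→1→7→0 push 3 @ unit cost 20 (adds 60)
shortest-cost path #4: 6→9→1→0 push 4 @ unit cost 24 (adds 96)
total cost = 277

Minimum cost for 20 units: 277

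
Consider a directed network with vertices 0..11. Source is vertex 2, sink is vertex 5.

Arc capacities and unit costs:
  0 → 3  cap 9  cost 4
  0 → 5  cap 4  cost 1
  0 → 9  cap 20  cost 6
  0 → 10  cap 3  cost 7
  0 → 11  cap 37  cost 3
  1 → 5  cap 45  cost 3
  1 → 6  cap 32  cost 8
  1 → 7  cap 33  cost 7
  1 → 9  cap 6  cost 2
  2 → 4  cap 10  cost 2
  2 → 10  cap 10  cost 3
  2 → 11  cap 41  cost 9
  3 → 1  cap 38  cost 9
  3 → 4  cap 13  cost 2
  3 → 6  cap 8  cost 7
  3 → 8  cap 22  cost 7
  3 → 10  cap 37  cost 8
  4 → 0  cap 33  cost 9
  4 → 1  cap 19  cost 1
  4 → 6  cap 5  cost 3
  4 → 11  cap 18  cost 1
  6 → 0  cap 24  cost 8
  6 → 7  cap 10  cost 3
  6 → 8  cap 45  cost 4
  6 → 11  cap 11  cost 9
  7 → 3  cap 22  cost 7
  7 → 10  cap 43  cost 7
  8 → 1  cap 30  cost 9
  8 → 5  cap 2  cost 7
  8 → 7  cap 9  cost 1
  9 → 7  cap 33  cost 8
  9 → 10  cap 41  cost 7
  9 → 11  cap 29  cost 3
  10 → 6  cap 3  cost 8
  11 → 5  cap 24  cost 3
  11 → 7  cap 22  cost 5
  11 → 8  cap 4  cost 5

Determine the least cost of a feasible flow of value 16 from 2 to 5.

shortest-cost path #1: 2→4→11→5 push 10 @ unit cost 6 (adds 60)
shortest-cost path #2: 2→11→5 push 6 @ unit cost 12 (adds 72)
total cost = 132

Minimum cost for 16 units: 132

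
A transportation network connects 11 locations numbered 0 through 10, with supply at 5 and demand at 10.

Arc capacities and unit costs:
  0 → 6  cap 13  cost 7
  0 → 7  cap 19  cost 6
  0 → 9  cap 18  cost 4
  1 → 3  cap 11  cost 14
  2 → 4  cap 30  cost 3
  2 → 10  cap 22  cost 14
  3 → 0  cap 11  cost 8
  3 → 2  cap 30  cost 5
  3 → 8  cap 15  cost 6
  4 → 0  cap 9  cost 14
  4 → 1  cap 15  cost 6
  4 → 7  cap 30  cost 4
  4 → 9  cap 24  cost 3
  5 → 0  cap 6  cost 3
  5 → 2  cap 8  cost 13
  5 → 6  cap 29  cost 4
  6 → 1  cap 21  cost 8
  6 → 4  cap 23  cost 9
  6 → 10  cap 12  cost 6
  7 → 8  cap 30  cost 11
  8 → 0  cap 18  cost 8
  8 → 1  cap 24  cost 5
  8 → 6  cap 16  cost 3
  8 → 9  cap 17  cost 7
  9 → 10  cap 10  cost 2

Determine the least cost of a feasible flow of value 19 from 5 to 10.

Minimum cost for 19 units: 192

shortest-cost path #1: 5→0→9→10 push 6 @ unit cost 9 (adds 54)
shortest-cost path #2: 5→6→10 push 12 @ unit cost 10 (adds 120)
shortest-cost path #3: 5→6→4→9→10 push 1 @ unit cost 18 (adds 18)
total cost = 192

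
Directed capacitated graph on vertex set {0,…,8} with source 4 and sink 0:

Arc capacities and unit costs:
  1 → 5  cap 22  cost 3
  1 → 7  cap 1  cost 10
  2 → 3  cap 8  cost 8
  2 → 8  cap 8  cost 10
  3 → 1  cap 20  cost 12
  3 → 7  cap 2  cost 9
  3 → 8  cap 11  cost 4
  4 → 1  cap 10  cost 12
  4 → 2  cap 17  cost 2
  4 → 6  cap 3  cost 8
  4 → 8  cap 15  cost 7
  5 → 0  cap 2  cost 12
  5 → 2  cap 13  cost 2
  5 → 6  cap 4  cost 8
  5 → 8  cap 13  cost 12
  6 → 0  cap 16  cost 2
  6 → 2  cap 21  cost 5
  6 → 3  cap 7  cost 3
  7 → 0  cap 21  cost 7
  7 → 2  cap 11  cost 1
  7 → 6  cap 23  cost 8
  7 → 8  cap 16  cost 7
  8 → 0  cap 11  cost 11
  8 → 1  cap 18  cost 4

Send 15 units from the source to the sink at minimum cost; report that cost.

Minimum cost for 15 units: 252

shortest-cost path #1: 4→6→0 push 3 @ unit cost 10 (adds 30)
shortest-cost path #2: 4→8→0 push 11 @ unit cost 18 (adds 198)
shortest-cost path #3: 4→8→1→5→6→0 push 1 @ unit cost 24 (adds 24)
total cost = 252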